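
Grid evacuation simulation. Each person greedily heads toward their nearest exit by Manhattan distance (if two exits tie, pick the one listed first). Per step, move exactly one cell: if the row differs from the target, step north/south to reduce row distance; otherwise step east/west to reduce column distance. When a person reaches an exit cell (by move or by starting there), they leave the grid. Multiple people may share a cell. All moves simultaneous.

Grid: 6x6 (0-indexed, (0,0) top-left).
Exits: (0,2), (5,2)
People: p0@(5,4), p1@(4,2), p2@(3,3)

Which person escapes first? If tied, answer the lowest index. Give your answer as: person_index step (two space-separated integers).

Step 1: p0:(5,4)->(5,3) | p1:(4,2)->(5,2)->EXIT | p2:(3,3)->(4,3)
Step 2: p0:(5,3)->(5,2)->EXIT | p1:escaped | p2:(4,3)->(5,3)
Step 3: p0:escaped | p1:escaped | p2:(5,3)->(5,2)->EXIT
Exit steps: [2, 1, 3]
First to escape: p1 at step 1

Answer: 1 1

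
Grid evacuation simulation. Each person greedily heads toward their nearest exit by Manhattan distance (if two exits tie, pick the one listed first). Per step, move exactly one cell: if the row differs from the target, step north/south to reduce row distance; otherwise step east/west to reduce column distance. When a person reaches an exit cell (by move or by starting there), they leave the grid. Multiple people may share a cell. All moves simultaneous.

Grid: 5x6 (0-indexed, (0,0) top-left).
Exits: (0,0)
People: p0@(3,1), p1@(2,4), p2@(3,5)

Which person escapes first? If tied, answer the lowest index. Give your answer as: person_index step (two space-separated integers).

Step 1: p0:(3,1)->(2,1) | p1:(2,4)->(1,4) | p2:(3,5)->(2,5)
Step 2: p0:(2,1)->(1,1) | p1:(1,4)->(0,4) | p2:(2,5)->(1,5)
Step 3: p0:(1,1)->(0,1) | p1:(0,4)->(0,3) | p2:(1,5)->(0,5)
Step 4: p0:(0,1)->(0,0)->EXIT | p1:(0,3)->(0,2) | p2:(0,5)->(0,4)
Step 5: p0:escaped | p1:(0,2)->(0,1) | p2:(0,4)->(0,3)
Step 6: p0:escaped | p1:(0,1)->(0,0)->EXIT | p2:(0,3)->(0,2)
Step 7: p0:escaped | p1:escaped | p2:(0,2)->(0,1)
Step 8: p0:escaped | p1:escaped | p2:(0,1)->(0,0)->EXIT
Exit steps: [4, 6, 8]
First to escape: p0 at step 4

Answer: 0 4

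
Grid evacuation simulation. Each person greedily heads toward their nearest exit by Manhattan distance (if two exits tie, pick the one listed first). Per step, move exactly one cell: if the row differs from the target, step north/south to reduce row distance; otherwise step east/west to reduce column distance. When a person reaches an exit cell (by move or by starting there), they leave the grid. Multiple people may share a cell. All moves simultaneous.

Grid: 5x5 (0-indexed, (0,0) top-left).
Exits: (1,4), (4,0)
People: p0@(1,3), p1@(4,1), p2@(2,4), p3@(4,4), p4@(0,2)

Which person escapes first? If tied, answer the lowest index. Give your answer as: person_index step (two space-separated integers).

Answer: 0 1

Derivation:
Step 1: p0:(1,3)->(1,4)->EXIT | p1:(4,1)->(4,0)->EXIT | p2:(2,4)->(1,4)->EXIT | p3:(4,4)->(3,4) | p4:(0,2)->(1,2)
Step 2: p0:escaped | p1:escaped | p2:escaped | p3:(3,4)->(2,4) | p4:(1,2)->(1,3)
Step 3: p0:escaped | p1:escaped | p2:escaped | p3:(2,4)->(1,4)->EXIT | p4:(1,3)->(1,4)->EXIT
Exit steps: [1, 1, 1, 3, 3]
First to escape: p0 at step 1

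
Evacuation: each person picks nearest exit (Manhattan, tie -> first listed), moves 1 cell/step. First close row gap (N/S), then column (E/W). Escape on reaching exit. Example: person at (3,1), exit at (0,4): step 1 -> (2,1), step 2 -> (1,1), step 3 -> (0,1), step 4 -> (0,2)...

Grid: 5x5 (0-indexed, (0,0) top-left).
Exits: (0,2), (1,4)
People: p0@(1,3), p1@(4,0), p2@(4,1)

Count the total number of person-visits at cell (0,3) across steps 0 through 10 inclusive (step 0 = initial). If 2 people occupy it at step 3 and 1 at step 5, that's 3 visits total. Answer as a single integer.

Answer: 0

Derivation:
Step 0: p0@(1,3) p1@(4,0) p2@(4,1) -> at (0,3): 0 [-], cum=0
Step 1: p0@ESC p1@(3,0) p2@(3,1) -> at (0,3): 0 [-], cum=0
Step 2: p0@ESC p1@(2,0) p2@(2,1) -> at (0,3): 0 [-], cum=0
Step 3: p0@ESC p1@(1,0) p2@(1,1) -> at (0,3): 0 [-], cum=0
Step 4: p0@ESC p1@(0,0) p2@(0,1) -> at (0,3): 0 [-], cum=0
Step 5: p0@ESC p1@(0,1) p2@ESC -> at (0,3): 0 [-], cum=0
Step 6: p0@ESC p1@ESC p2@ESC -> at (0,3): 0 [-], cum=0
Total visits = 0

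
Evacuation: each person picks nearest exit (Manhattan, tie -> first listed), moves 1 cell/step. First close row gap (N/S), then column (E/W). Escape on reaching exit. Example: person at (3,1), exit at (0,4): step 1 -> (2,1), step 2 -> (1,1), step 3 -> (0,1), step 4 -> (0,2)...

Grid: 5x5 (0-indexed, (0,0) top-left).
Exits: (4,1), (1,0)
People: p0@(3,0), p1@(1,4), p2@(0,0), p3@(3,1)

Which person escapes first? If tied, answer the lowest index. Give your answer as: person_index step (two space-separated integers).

Answer: 2 1

Derivation:
Step 1: p0:(3,0)->(4,0) | p1:(1,4)->(1,3) | p2:(0,0)->(1,0)->EXIT | p3:(3,1)->(4,1)->EXIT
Step 2: p0:(4,0)->(4,1)->EXIT | p1:(1,3)->(1,2) | p2:escaped | p3:escaped
Step 3: p0:escaped | p1:(1,2)->(1,1) | p2:escaped | p3:escaped
Step 4: p0:escaped | p1:(1,1)->(1,0)->EXIT | p2:escaped | p3:escaped
Exit steps: [2, 4, 1, 1]
First to escape: p2 at step 1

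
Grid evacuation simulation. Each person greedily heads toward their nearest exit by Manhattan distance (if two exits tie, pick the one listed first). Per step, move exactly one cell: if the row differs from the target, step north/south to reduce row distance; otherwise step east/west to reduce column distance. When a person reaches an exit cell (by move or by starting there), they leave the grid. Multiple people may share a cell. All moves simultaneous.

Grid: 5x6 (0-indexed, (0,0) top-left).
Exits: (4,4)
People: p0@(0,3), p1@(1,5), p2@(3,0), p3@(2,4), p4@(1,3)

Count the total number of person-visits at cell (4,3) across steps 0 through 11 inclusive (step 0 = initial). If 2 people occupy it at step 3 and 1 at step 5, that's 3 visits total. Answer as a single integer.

Answer: 3

Derivation:
Step 0: p0@(0,3) p1@(1,5) p2@(3,0) p3@(2,4) p4@(1,3) -> at (4,3): 0 [-], cum=0
Step 1: p0@(1,3) p1@(2,5) p2@(4,0) p3@(3,4) p4@(2,3) -> at (4,3): 0 [-], cum=0
Step 2: p0@(2,3) p1@(3,5) p2@(4,1) p3@ESC p4@(3,3) -> at (4,3): 0 [-], cum=0
Step 3: p0@(3,3) p1@(4,5) p2@(4,2) p3@ESC p4@(4,3) -> at (4,3): 1 [p4], cum=1
Step 4: p0@(4,3) p1@ESC p2@(4,3) p3@ESC p4@ESC -> at (4,3): 2 [p0,p2], cum=3
Step 5: p0@ESC p1@ESC p2@ESC p3@ESC p4@ESC -> at (4,3): 0 [-], cum=3
Total visits = 3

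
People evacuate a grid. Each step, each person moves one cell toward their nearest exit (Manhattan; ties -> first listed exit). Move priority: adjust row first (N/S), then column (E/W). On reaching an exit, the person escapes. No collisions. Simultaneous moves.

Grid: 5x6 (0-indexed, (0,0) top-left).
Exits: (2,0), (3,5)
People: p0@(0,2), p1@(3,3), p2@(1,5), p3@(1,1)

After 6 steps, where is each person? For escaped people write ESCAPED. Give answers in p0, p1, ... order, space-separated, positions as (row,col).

Step 1: p0:(0,2)->(1,2) | p1:(3,3)->(3,4) | p2:(1,5)->(2,5) | p3:(1,1)->(2,1)
Step 2: p0:(1,2)->(2,2) | p1:(3,4)->(3,5)->EXIT | p2:(2,5)->(3,5)->EXIT | p3:(2,1)->(2,0)->EXIT
Step 3: p0:(2,2)->(2,1) | p1:escaped | p2:escaped | p3:escaped
Step 4: p0:(2,1)->(2,0)->EXIT | p1:escaped | p2:escaped | p3:escaped

ESCAPED ESCAPED ESCAPED ESCAPED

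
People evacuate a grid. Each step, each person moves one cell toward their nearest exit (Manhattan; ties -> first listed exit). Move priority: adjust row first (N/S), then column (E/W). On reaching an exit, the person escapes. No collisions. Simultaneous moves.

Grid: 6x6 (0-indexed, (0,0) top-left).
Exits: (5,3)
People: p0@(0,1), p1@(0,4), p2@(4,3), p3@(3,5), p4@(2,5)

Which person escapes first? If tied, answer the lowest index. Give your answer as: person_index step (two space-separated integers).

Step 1: p0:(0,1)->(1,1) | p1:(0,4)->(1,4) | p2:(4,3)->(5,3)->EXIT | p3:(3,5)->(4,5) | p4:(2,5)->(3,5)
Step 2: p0:(1,1)->(2,1) | p1:(1,4)->(2,4) | p2:escaped | p3:(4,5)->(5,5) | p4:(3,5)->(4,5)
Step 3: p0:(2,1)->(3,1) | p1:(2,4)->(3,4) | p2:escaped | p3:(5,5)->(5,4) | p4:(4,5)->(5,5)
Step 4: p0:(3,1)->(4,1) | p1:(3,4)->(4,4) | p2:escaped | p3:(5,4)->(5,3)->EXIT | p4:(5,5)->(5,4)
Step 5: p0:(4,1)->(5,1) | p1:(4,4)->(5,4) | p2:escaped | p3:escaped | p4:(5,4)->(5,3)->EXIT
Step 6: p0:(5,1)->(5,2) | p1:(5,4)->(5,3)->EXIT | p2:escaped | p3:escaped | p4:escaped
Step 7: p0:(5,2)->(5,3)->EXIT | p1:escaped | p2:escaped | p3:escaped | p4:escaped
Exit steps: [7, 6, 1, 4, 5]
First to escape: p2 at step 1

Answer: 2 1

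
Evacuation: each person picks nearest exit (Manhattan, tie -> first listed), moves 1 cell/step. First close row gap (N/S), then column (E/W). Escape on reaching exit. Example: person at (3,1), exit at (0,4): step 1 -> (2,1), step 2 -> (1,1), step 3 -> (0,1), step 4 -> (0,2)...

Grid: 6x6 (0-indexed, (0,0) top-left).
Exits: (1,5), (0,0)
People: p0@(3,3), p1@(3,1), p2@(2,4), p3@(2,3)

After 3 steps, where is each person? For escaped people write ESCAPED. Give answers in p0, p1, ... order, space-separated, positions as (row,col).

Step 1: p0:(3,3)->(2,3) | p1:(3,1)->(2,1) | p2:(2,4)->(1,4) | p3:(2,3)->(1,3)
Step 2: p0:(2,3)->(1,3) | p1:(2,1)->(1,1) | p2:(1,4)->(1,5)->EXIT | p3:(1,3)->(1,4)
Step 3: p0:(1,3)->(1,4) | p1:(1,1)->(0,1) | p2:escaped | p3:(1,4)->(1,5)->EXIT

(1,4) (0,1) ESCAPED ESCAPED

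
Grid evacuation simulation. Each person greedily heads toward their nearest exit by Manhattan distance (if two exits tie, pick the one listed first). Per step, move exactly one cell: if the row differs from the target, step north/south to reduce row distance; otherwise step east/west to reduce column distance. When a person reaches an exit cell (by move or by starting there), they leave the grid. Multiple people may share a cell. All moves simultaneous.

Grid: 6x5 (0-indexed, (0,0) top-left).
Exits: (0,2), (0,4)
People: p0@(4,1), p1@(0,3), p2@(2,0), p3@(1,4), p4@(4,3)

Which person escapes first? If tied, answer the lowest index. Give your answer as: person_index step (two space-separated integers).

Step 1: p0:(4,1)->(3,1) | p1:(0,3)->(0,2)->EXIT | p2:(2,0)->(1,0) | p3:(1,4)->(0,4)->EXIT | p4:(4,3)->(3,3)
Step 2: p0:(3,1)->(2,1) | p1:escaped | p2:(1,0)->(0,0) | p3:escaped | p4:(3,3)->(2,3)
Step 3: p0:(2,1)->(1,1) | p1:escaped | p2:(0,0)->(0,1) | p3:escaped | p4:(2,3)->(1,3)
Step 4: p0:(1,1)->(0,1) | p1:escaped | p2:(0,1)->(0,2)->EXIT | p3:escaped | p4:(1,3)->(0,3)
Step 5: p0:(0,1)->(0,2)->EXIT | p1:escaped | p2:escaped | p3:escaped | p4:(0,3)->(0,2)->EXIT
Exit steps: [5, 1, 4, 1, 5]
First to escape: p1 at step 1

Answer: 1 1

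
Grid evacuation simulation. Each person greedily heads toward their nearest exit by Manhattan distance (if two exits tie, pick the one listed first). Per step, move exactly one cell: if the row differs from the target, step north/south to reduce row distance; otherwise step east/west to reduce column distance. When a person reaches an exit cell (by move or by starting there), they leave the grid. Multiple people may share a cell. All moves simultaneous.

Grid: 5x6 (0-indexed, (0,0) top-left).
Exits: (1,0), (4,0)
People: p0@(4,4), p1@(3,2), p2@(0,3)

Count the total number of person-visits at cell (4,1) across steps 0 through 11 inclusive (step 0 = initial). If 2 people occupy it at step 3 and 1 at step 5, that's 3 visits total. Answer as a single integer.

Answer: 2

Derivation:
Step 0: p0@(4,4) p1@(3,2) p2@(0,3) -> at (4,1): 0 [-], cum=0
Step 1: p0@(4,3) p1@(4,2) p2@(1,3) -> at (4,1): 0 [-], cum=0
Step 2: p0@(4,2) p1@(4,1) p2@(1,2) -> at (4,1): 1 [p1], cum=1
Step 3: p0@(4,1) p1@ESC p2@(1,1) -> at (4,1): 1 [p0], cum=2
Step 4: p0@ESC p1@ESC p2@ESC -> at (4,1): 0 [-], cum=2
Total visits = 2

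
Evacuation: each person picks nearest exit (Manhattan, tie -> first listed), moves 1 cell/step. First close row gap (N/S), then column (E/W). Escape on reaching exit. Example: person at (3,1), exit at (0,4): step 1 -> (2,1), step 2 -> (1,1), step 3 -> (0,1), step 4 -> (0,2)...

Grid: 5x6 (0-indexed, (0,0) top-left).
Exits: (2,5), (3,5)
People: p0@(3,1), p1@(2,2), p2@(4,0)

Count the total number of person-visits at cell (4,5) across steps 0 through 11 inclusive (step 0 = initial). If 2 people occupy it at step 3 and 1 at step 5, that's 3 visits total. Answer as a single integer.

Answer: 0

Derivation:
Step 0: p0@(3,1) p1@(2,2) p2@(4,0) -> at (4,5): 0 [-], cum=0
Step 1: p0@(3,2) p1@(2,3) p2@(3,0) -> at (4,5): 0 [-], cum=0
Step 2: p0@(3,3) p1@(2,4) p2@(3,1) -> at (4,5): 0 [-], cum=0
Step 3: p0@(3,4) p1@ESC p2@(3,2) -> at (4,5): 0 [-], cum=0
Step 4: p0@ESC p1@ESC p2@(3,3) -> at (4,5): 0 [-], cum=0
Step 5: p0@ESC p1@ESC p2@(3,4) -> at (4,5): 0 [-], cum=0
Step 6: p0@ESC p1@ESC p2@ESC -> at (4,5): 0 [-], cum=0
Total visits = 0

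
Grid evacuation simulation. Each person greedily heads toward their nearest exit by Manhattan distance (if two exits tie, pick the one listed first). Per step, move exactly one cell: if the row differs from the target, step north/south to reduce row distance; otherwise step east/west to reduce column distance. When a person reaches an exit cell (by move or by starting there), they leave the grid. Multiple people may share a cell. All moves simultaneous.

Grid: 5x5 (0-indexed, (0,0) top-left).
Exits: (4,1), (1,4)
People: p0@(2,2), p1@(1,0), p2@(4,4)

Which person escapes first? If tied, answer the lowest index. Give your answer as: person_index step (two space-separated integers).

Answer: 0 3

Derivation:
Step 1: p0:(2,2)->(3,2) | p1:(1,0)->(2,0) | p2:(4,4)->(4,3)
Step 2: p0:(3,2)->(4,2) | p1:(2,0)->(3,0) | p2:(4,3)->(4,2)
Step 3: p0:(4,2)->(4,1)->EXIT | p1:(3,0)->(4,0) | p2:(4,2)->(4,1)->EXIT
Step 4: p0:escaped | p1:(4,0)->(4,1)->EXIT | p2:escaped
Exit steps: [3, 4, 3]
First to escape: p0 at step 3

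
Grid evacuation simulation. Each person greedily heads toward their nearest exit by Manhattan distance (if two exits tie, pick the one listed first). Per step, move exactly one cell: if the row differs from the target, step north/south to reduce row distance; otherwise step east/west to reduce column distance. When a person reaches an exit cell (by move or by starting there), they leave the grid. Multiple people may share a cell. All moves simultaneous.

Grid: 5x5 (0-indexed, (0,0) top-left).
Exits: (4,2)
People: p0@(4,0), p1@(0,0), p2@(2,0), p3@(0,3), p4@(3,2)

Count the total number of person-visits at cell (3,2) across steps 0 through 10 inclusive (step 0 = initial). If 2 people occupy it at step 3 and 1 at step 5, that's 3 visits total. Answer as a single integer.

Answer: 1

Derivation:
Step 0: p0@(4,0) p1@(0,0) p2@(2,0) p3@(0,3) p4@(3,2) -> at (3,2): 1 [p4], cum=1
Step 1: p0@(4,1) p1@(1,0) p2@(3,0) p3@(1,3) p4@ESC -> at (3,2): 0 [-], cum=1
Step 2: p0@ESC p1@(2,0) p2@(4,0) p3@(2,3) p4@ESC -> at (3,2): 0 [-], cum=1
Step 3: p0@ESC p1@(3,0) p2@(4,1) p3@(3,3) p4@ESC -> at (3,2): 0 [-], cum=1
Step 4: p0@ESC p1@(4,0) p2@ESC p3@(4,3) p4@ESC -> at (3,2): 0 [-], cum=1
Step 5: p0@ESC p1@(4,1) p2@ESC p3@ESC p4@ESC -> at (3,2): 0 [-], cum=1
Step 6: p0@ESC p1@ESC p2@ESC p3@ESC p4@ESC -> at (3,2): 0 [-], cum=1
Total visits = 1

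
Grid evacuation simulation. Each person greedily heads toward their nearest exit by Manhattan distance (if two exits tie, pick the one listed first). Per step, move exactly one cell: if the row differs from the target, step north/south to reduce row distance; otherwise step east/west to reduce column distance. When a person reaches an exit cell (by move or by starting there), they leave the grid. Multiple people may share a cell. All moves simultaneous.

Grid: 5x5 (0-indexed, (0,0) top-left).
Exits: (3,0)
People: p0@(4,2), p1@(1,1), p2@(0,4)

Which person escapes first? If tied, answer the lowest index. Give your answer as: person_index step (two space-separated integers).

Step 1: p0:(4,2)->(3,2) | p1:(1,1)->(2,1) | p2:(0,4)->(1,4)
Step 2: p0:(3,2)->(3,1) | p1:(2,1)->(3,1) | p2:(1,4)->(2,4)
Step 3: p0:(3,1)->(3,0)->EXIT | p1:(3,1)->(3,0)->EXIT | p2:(2,4)->(3,4)
Step 4: p0:escaped | p1:escaped | p2:(3,4)->(3,3)
Step 5: p0:escaped | p1:escaped | p2:(3,3)->(3,2)
Step 6: p0:escaped | p1:escaped | p2:(3,2)->(3,1)
Step 7: p0:escaped | p1:escaped | p2:(3,1)->(3,0)->EXIT
Exit steps: [3, 3, 7]
First to escape: p0 at step 3

Answer: 0 3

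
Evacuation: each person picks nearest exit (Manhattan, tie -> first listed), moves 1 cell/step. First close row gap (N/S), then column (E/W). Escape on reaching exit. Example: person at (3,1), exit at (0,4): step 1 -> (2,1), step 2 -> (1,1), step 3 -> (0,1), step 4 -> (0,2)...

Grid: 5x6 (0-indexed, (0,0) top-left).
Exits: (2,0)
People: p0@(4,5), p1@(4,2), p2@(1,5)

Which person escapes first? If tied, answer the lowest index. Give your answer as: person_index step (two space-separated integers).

Step 1: p0:(4,5)->(3,5) | p1:(4,2)->(3,2) | p2:(1,5)->(2,5)
Step 2: p0:(3,5)->(2,5) | p1:(3,2)->(2,2) | p2:(2,5)->(2,4)
Step 3: p0:(2,5)->(2,4) | p1:(2,2)->(2,1) | p2:(2,4)->(2,3)
Step 4: p0:(2,4)->(2,3) | p1:(2,1)->(2,0)->EXIT | p2:(2,3)->(2,2)
Step 5: p0:(2,3)->(2,2) | p1:escaped | p2:(2,2)->(2,1)
Step 6: p0:(2,2)->(2,1) | p1:escaped | p2:(2,1)->(2,0)->EXIT
Step 7: p0:(2,1)->(2,0)->EXIT | p1:escaped | p2:escaped
Exit steps: [7, 4, 6]
First to escape: p1 at step 4

Answer: 1 4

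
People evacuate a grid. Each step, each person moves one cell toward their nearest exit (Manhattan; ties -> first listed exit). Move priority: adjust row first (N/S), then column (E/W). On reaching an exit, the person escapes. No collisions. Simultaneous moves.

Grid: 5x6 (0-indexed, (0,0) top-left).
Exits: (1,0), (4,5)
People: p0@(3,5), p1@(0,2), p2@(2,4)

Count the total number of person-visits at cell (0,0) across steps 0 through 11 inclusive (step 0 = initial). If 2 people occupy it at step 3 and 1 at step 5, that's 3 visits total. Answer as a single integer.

Step 0: p0@(3,5) p1@(0,2) p2@(2,4) -> at (0,0): 0 [-], cum=0
Step 1: p0@ESC p1@(1,2) p2@(3,4) -> at (0,0): 0 [-], cum=0
Step 2: p0@ESC p1@(1,1) p2@(4,4) -> at (0,0): 0 [-], cum=0
Step 3: p0@ESC p1@ESC p2@ESC -> at (0,0): 0 [-], cum=0
Total visits = 0

Answer: 0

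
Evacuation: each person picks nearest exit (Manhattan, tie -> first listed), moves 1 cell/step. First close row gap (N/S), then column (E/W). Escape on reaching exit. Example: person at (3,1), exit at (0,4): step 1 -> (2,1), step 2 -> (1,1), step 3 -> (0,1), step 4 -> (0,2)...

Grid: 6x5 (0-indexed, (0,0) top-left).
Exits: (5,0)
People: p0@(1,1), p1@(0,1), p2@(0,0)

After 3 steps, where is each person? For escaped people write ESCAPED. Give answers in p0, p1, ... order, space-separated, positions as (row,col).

Step 1: p0:(1,1)->(2,1) | p1:(0,1)->(1,1) | p2:(0,0)->(1,0)
Step 2: p0:(2,1)->(3,1) | p1:(1,1)->(2,1) | p2:(1,0)->(2,0)
Step 3: p0:(3,1)->(4,1) | p1:(2,1)->(3,1) | p2:(2,0)->(3,0)

(4,1) (3,1) (3,0)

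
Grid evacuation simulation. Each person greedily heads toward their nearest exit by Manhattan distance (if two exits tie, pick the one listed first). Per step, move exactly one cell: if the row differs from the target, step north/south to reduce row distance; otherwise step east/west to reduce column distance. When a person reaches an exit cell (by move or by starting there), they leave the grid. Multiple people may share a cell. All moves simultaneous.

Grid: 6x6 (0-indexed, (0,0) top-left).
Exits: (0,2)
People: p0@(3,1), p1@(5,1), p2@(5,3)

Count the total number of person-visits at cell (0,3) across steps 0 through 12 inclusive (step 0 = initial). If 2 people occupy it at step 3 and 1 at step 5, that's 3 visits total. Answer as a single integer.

Step 0: p0@(3,1) p1@(5,1) p2@(5,3) -> at (0,3): 0 [-], cum=0
Step 1: p0@(2,1) p1@(4,1) p2@(4,3) -> at (0,3): 0 [-], cum=0
Step 2: p0@(1,1) p1@(3,1) p2@(3,3) -> at (0,3): 0 [-], cum=0
Step 3: p0@(0,1) p1@(2,1) p2@(2,3) -> at (0,3): 0 [-], cum=0
Step 4: p0@ESC p1@(1,1) p2@(1,3) -> at (0,3): 0 [-], cum=0
Step 5: p0@ESC p1@(0,1) p2@(0,3) -> at (0,3): 1 [p2], cum=1
Step 6: p0@ESC p1@ESC p2@ESC -> at (0,3): 0 [-], cum=1
Total visits = 1

Answer: 1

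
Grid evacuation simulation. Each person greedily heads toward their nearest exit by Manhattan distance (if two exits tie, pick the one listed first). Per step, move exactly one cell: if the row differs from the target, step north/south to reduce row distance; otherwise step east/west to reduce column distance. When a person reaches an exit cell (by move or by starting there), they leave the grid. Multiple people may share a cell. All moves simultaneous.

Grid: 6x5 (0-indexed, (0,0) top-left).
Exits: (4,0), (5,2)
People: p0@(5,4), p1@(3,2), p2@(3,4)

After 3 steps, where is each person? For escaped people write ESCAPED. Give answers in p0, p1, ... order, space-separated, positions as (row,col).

Step 1: p0:(5,4)->(5,3) | p1:(3,2)->(4,2) | p2:(3,4)->(4,4)
Step 2: p0:(5,3)->(5,2)->EXIT | p1:(4,2)->(5,2)->EXIT | p2:(4,4)->(5,4)
Step 3: p0:escaped | p1:escaped | p2:(5,4)->(5,3)

ESCAPED ESCAPED (5,3)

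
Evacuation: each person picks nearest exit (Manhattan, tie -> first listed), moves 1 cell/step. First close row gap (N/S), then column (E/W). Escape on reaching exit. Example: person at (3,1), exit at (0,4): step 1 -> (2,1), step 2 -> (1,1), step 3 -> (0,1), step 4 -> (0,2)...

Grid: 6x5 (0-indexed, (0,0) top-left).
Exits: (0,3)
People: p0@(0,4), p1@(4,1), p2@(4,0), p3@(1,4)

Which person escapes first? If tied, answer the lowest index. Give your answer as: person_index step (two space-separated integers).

Answer: 0 1

Derivation:
Step 1: p0:(0,4)->(0,3)->EXIT | p1:(4,1)->(3,1) | p2:(4,0)->(3,0) | p3:(1,4)->(0,4)
Step 2: p0:escaped | p1:(3,1)->(2,1) | p2:(3,0)->(2,0) | p3:(0,4)->(0,3)->EXIT
Step 3: p0:escaped | p1:(2,1)->(1,1) | p2:(2,0)->(1,0) | p3:escaped
Step 4: p0:escaped | p1:(1,1)->(0,1) | p2:(1,0)->(0,0) | p3:escaped
Step 5: p0:escaped | p1:(0,1)->(0,2) | p2:(0,0)->(0,1) | p3:escaped
Step 6: p0:escaped | p1:(0,2)->(0,3)->EXIT | p2:(0,1)->(0,2) | p3:escaped
Step 7: p0:escaped | p1:escaped | p2:(0,2)->(0,3)->EXIT | p3:escaped
Exit steps: [1, 6, 7, 2]
First to escape: p0 at step 1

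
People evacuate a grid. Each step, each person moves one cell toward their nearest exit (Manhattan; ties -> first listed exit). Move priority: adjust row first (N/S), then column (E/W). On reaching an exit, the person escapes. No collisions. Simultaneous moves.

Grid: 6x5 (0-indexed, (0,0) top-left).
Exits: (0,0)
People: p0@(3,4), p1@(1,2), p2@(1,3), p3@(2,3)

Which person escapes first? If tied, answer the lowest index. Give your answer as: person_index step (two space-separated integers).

Answer: 1 3

Derivation:
Step 1: p0:(3,4)->(2,4) | p1:(1,2)->(0,2) | p2:(1,3)->(0,3) | p3:(2,3)->(1,3)
Step 2: p0:(2,4)->(1,4) | p1:(0,2)->(0,1) | p2:(0,3)->(0,2) | p3:(1,3)->(0,3)
Step 3: p0:(1,4)->(0,4) | p1:(0,1)->(0,0)->EXIT | p2:(0,2)->(0,1) | p3:(0,3)->(0,2)
Step 4: p0:(0,4)->(0,3) | p1:escaped | p2:(0,1)->(0,0)->EXIT | p3:(0,2)->(0,1)
Step 5: p0:(0,3)->(0,2) | p1:escaped | p2:escaped | p3:(0,1)->(0,0)->EXIT
Step 6: p0:(0,2)->(0,1) | p1:escaped | p2:escaped | p3:escaped
Step 7: p0:(0,1)->(0,0)->EXIT | p1:escaped | p2:escaped | p3:escaped
Exit steps: [7, 3, 4, 5]
First to escape: p1 at step 3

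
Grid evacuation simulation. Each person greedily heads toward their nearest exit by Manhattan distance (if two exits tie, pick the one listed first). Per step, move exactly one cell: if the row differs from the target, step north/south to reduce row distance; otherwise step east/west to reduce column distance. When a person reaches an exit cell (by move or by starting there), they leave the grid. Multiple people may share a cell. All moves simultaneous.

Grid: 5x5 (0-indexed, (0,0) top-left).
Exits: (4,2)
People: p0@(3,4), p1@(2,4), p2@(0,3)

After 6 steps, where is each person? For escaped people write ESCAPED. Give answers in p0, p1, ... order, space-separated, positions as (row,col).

Step 1: p0:(3,4)->(4,4) | p1:(2,4)->(3,4) | p2:(0,3)->(1,3)
Step 2: p0:(4,4)->(4,3) | p1:(3,4)->(4,4) | p2:(1,3)->(2,3)
Step 3: p0:(4,3)->(4,2)->EXIT | p1:(4,4)->(4,3) | p2:(2,3)->(3,3)
Step 4: p0:escaped | p1:(4,3)->(4,2)->EXIT | p2:(3,3)->(4,3)
Step 5: p0:escaped | p1:escaped | p2:(4,3)->(4,2)->EXIT

ESCAPED ESCAPED ESCAPED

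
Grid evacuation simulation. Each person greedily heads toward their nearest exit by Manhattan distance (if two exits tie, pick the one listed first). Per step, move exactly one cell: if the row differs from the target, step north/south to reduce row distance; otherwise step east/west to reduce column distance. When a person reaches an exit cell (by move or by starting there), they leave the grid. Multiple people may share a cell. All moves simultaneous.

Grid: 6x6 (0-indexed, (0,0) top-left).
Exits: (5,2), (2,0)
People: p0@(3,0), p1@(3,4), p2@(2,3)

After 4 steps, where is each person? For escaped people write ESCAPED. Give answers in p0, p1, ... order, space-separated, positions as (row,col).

Step 1: p0:(3,0)->(2,0)->EXIT | p1:(3,4)->(4,4) | p2:(2,3)->(2,2)
Step 2: p0:escaped | p1:(4,4)->(5,4) | p2:(2,2)->(2,1)
Step 3: p0:escaped | p1:(5,4)->(5,3) | p2:(2,1)->(2,0)->EXIT
Step 4: p0:escaped | p1:(5,3)->(5,2)->EXIT | p2:escaped

ESCAPED ESCAPED ESCAPED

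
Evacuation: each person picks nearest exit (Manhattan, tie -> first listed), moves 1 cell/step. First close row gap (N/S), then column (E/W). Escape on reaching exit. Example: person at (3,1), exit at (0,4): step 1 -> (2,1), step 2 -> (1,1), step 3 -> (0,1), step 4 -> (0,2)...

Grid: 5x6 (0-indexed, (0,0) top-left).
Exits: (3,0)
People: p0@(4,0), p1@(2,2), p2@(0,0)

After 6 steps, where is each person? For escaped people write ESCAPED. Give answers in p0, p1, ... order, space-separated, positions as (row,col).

Step 1: p0:(4,0)->(3,0)->EXIT | p1:(2,2)->(3,2) | p2:(0,0)->(1,0)
Step 2: p0:escaped | p1:(3,2)->(3,1) | p2:(1,0)->(2,0)
Step 3: p0:escaped | p1:(3,1)->(3,0)->EXIT | p2:(2,0)->(3,0)->EXIT

ESCAPED ESCAPED ESCAPED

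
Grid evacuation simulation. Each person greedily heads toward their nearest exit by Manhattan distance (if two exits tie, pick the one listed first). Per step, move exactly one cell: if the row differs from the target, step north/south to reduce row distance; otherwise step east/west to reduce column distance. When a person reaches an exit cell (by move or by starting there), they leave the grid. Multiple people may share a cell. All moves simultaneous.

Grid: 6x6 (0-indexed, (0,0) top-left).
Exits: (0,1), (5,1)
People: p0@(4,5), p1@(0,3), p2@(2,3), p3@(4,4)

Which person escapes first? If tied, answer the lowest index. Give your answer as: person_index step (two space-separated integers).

Answer: 1 2

Derivation:
Step 1: p0:(4,5)->(5,5) | p1:(0,3)->(0,2) | p2:(2,3)->(1,3) | p3:(4,4)->(5,4)
Step 2: p0:(5,5)->(5,4) | p1:(0,2)->(0,1)->EXIT | p2:(1,3)->(0,3) | p3:(5,4)->(5,3)
Step 3: p0:(5,4)->(5,3) | p1:escaped | p2:(0,3)->(0,2) | p3:(5,3)->(5,2)
Step 4: p0:(5,3)->(5,2) | p1:escaped | p2:(0,2)->(0,1)->EXIT | p3:(5,2)->(5,1)->EXIT
Step 5: p0:(5,2)->(5,1)->EXIT | p1:escaped | p2:escaped | p3:escaped
Exit steps: [5, 2, 4, 4]
First to escape: p1 at step 2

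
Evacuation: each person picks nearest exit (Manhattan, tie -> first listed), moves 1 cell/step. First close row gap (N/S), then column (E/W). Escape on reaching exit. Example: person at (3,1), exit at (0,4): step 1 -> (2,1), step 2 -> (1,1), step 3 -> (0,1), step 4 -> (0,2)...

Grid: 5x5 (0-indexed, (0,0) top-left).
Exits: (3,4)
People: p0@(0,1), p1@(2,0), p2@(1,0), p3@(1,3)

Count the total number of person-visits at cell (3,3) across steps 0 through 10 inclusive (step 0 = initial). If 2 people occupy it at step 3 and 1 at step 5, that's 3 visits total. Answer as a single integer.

Answer: 4

Derivation:
Step 0: p0@(0,1) p1@(2,0) p2@(1,0) p3@(1,3) -> at (3,3): 0 [-], cum=0
Step 1: p0@(1,1) p1@(3,0) p2@(2,0) p3@(2,3) -> at (3,3): 0 [-], cum=0
Step 2: p0@(2,1) p1@(3,1) p2@(3,0) p3@(3,3) -> at (3,3): 1 [p3], cum=1
Step 3: p0@(3,1) p1@(3,2) p2@(3,1) p3@ESC -> at (3,3): 0 [-], cum=1
Step 4: p0@(3,2) p1@(3,3) p2@(3,2) p3@ESC -> at (3,3): 1 [p1], cum=2
Step 5: p0@(3,3) p1@ESC p2@(3,3) p3@ESC -> at (3,3): 2 [p0,p2], cum=4
Step 6: p0@ESC p1@ESC p2@ESC p3@ESC -> at (3,3): 0 [-], cum=4
Total visits = 4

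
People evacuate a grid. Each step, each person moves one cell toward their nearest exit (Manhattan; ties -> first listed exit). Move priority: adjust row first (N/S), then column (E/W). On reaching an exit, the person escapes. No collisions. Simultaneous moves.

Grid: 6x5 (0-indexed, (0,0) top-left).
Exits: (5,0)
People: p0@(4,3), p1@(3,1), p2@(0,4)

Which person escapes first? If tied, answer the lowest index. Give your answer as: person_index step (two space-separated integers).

Step 1: p0:(4,3)->(5,3) | p1:(3,1)->(4,1) | p2:(0,4)->(1,4)
Step 2: p0:(5,3)->(5,2) | p1:(4,1)->(5,1) | p2:(1,4)->(2,4)
Step 3: p0:(5,2)->(5,1) | p1:(5,1)->(5,0)->EXIT | p2:(2,4)->(3,4)
Step 4: p0:(5,1)->(5,0)->EXIT | p1:escaped | p2:(3,4)->(4,4)
Step 5: p0:escaped | p1:escaped | p2:(4,4)->(5,4)
Step 6: p0:escaped | p1:escaped | p2:(5,4)->(5,3)
Step 7: p0:escaped | p1:escaped | p2:(5,3)->(5,2)
Step 8: p0:escaped | p1:escaped | p2:(5,2)->(5,1)
Step 9: p0:escaped | p1:escaped | p2:(5,1)->(5,0)->EXIT
Exit steps: [4, 3, 9]
First to escape: p1 at step 3

Answer: 1 3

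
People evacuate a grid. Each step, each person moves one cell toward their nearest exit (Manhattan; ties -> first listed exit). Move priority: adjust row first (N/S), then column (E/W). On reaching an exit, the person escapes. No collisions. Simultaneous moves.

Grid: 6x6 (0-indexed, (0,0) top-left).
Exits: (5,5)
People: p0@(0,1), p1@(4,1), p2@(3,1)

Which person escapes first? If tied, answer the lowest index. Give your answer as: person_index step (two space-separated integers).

Step 1: p0:(0,1)->(1,1) | p1:(4,1)->(5,1) | p2:(3,1)->(4,1)
Step 2: p0:(1,1)->(2,1) | p1:(5,1)->(5,2) | p2:(4,1)->(5,1)
Step 3: p0:(2,1)->(3,1) | p1:(5,2)->(5,3) | p2:(5,1)->(5,2)
Step 4: p0:(3,1)->(4,1) | p1:(5,3)->(5,4) | p2:(5,2)->(5,3)
Step 5: p0:(4,1)->(5,1) | p1:(5,4)->(5,5)->EXIT | p2:(5,3)->(5,4)
Step 6: p0:(5,1)->(5,2) | p1:escaped | p2:(5,4)->(5,5)->EXIT
Step 7: p0:(5,2)->(5,3) | p1:escaped | p2:escaped
Step 8: p0:(5,3)->(5,4) | p1:escaped | p2:escaped
Step 9: p0:(5,4)->(5,5)->EXIT | p1:escaped | p2:escaped
Exit steps: [9, 5, 6]
First to escape: p1 at step 5

Answer: 1 5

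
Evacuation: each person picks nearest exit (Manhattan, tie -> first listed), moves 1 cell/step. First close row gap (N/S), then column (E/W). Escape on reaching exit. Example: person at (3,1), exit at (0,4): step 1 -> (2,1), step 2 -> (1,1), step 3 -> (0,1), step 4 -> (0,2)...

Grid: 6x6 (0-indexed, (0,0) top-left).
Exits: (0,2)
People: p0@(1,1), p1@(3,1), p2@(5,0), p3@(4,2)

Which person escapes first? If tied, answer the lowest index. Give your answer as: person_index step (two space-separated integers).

Answer: 0 2

Derivation:
Step 1: p0:(1,1)->(0,1) | p1:(3,1)->(2,1) | p2:(5,0)->(4,0) | p3:(4,2)->(3,2)
Step 2: p0:(0,1)->(0,2)->EXIT | p1:(2,1)->(1,1) | p2:(4,0)->(3,0) | p3:(3,2)->(2,2)
Step 3: p0:escaped | p1:(1,1)->(0,1) | p2:(3,0)->(2,0) | p3:(2,2)->(1,2)
Step 4: p0:escaped | p1:(0,1)->(0,2)->EXIT | p2:(2,0)->(1,0) | p3:(1,2)->(0,2)->EXIT
Step 5: p0:escaped | p1:escaped | p2:(1,0)->(0,0) | p3:escaped
Step 6: p0:escaped | p1:escaped | p2:(0,0)->(0,1) | p3:escaped
Step 7: p0:escaped | p1:escaped | p2:(0,1)->(0,2)->EXIT | p3:escaped
Exit steps: [2, 4, 7, 4]
First to escape: p0 at step 2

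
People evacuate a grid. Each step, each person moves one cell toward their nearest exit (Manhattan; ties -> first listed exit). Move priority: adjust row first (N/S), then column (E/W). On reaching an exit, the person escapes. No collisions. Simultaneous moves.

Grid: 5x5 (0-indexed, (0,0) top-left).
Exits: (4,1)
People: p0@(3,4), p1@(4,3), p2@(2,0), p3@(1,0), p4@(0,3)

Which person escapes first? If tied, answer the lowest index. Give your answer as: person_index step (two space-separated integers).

Answer: 1 2

Derivation:
Step 1: p0:(3,4)->(4,4) | p1:(4,3)->(4,2) | p2:(2,0)->(3,0) | p3:(1,0)->(2,0) | p4:(0,3)->(1,3)
Step 2: p0:(4,4)->(4,3) | p1:(4,2)->(4,1)->EXIT | p2:(3,0)->(4,0) | p3:(2,0)->(3,0) | p4:(1,3)->(2,3)
Step 3: p0:(4,3)->(4,2) | p1:escaped | p2:(4,0)->(4,1)->EXIT | p3:(3,0)->(4,0) | p4:(2,3)->(3,3)
Step 4: p0:(4,2)->(4,1)->EXIT | p1:escaped | p2:escaped | p3:(4,0)->(4,1)->EXIT | p4:(3,3)->(4,3)
Step 5: p0:escaped | p1:escaped | p2:escaped | p3:escaped | p4:(4,3)->(4,2)
Step 6: p0:escaped | p1:escaped | p2:escaped | p3:escaped | p4:(4,2)->(4,1)->EXIT
Exit steps: [4, 2, 3, 4, 6]
First to escape: p1 at step 2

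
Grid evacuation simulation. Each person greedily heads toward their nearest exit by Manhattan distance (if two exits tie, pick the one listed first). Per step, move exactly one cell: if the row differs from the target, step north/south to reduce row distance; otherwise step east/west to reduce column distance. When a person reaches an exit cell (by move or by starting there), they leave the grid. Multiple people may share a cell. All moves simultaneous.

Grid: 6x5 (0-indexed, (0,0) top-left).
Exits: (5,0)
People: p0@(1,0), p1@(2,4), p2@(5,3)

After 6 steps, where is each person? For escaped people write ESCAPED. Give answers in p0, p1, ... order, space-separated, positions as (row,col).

Step 1: p0:(1,0)->(2,0) | p1:(2,4)->(3,4) | p2:(5,3)->(5,2)
Step 2: p0:(2,0)->(3,0) | p1:(3,4)->(4,4) | p2:(5,2)->(5,1)
Step 3: p0:(3,0)->(4,0) | p1:(4,4)->(5,4) | p2:(5,1)->(5,0)->EXIT
Step 4: p0:(4,0)->(5,0)->EXIT | p1:(5,4)->(5,3) | p2:escaped
Step 5: p0:escaped | p1:(5,3)->(5,2) | p2:escaped
Step 6: p0:escaped | p1:(5,2)->(5,1) | p2:escaped

ESCAPED (5,1) ESCAPED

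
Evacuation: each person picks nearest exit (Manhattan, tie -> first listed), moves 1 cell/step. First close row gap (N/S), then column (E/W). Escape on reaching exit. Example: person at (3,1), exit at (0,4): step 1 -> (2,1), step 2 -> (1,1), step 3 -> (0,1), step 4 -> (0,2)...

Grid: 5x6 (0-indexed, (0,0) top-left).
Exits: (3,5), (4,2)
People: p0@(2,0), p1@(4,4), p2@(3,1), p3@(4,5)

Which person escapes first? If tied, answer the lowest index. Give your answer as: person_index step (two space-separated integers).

Step 1: p0:(2,0)->(3,0) | p1:(4,4)->(3,4) | p2:(3,1)->(4,1) | p3:(4,5)->(3,5)->EXIT
Step 2: p0:(3,0)->(4,0) | p1:(3,4)->(3,5)->EXIT | p2:(4,1)->(4,2)->EXIT | p3:escaped
Step 3: p0:(4,0)->(4,1) | p1:escaped | p2:escaped | p3:escaped
Step 4: p0:(4,1)->(4,2)->EXIT | p1:escaped | p2:escaped | p3:escaped
Exit steps: [4, 2, 2, 1]
First to escape: p3 at step 1

Answer: 3 1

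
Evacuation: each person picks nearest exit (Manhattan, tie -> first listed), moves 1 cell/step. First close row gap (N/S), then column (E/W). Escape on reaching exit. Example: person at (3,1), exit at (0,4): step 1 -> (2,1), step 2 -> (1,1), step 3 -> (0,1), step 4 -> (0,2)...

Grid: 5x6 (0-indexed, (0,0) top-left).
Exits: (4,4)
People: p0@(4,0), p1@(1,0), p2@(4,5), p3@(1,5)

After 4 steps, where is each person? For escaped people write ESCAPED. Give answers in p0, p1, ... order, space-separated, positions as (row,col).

Step 1: p0:(4,0)->(4,1) | p1:(1,0)->(2,0) | p2:(4,5)->(4,4)->EXIT | p3:(1,5)->(2,5)
Step 2: p0:(4,1)->(4,2) | p1:(2,0)->(3,0) | p2:escaped | p3:(2,5)->(3,5)
Step 3: p0:(4,2)->(4,3) | p1:(3,0)->(4,0) | p2:escaped | p3:(3,5)->(4,5)
Step 4: p0:(4,3)->(4,4)->EXIT | p1:(4,0)->(4,1) | p2:escaped | p3:(4,5)->(4,4)->EXIT

ESCAPED (4,1) ESCAPED ESCAPED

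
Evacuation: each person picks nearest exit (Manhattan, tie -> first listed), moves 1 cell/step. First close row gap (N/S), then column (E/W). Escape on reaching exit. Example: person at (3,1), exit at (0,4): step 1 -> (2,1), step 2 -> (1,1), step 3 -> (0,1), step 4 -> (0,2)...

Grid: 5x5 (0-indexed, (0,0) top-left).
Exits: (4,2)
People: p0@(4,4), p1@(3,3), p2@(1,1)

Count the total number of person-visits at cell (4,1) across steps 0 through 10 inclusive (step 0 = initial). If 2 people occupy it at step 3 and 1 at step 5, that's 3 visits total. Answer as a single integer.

Answer: 1

Derivation:
Step 0: p0@(4,4) p1@(3,3) p2@(1,1) -> at (4,1): 0 [-], cum=0
Step 1: p0@(4,3) p1@(4,3) p2@(2,1) -> at (4,1): 0 [-], cum=0
Step 2: p0@ESC p1@ESC p2@(3,1) -> at (4,1): 0 [-], cum=0
Step 3: p0@ESC p1@ESC p2@(4,1) -> at (4,1): 1 [p2], cum=1
Step 4: p0@ESC p1@ESC p2@ESC -> at (4,1): 0 [-], cum=1
Total visits = 1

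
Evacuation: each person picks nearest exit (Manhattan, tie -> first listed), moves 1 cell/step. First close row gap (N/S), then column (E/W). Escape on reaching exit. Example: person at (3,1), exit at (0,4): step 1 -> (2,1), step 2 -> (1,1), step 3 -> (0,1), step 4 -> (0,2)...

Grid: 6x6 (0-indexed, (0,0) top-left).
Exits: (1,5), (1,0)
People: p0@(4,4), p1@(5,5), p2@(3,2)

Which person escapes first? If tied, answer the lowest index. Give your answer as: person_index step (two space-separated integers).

Answer: 0 4

Derivation:
Step 1: p0:(4,4)->(3,4) | p1:(5,5)->(4,5) | p2:(3,2)->(2,2)
Step 2: p0:(3,4)->(2,4) | p1:(4,5)->(3,5) | p2:(2,2)->(1,2)
Step 3: p0:(2,4)->(1,4) | p1:(3,5)->(2,5) | p2:(1,2)->(1,1)
Step 4: p0:(1,4)->(1,5)->EXIT | p1:(2,5)->(1,5)->EXIT | p2:(1,1)->(1,0)->EXIT
Exit steps: [4, 4, 4]
First to escape: p0 at step 4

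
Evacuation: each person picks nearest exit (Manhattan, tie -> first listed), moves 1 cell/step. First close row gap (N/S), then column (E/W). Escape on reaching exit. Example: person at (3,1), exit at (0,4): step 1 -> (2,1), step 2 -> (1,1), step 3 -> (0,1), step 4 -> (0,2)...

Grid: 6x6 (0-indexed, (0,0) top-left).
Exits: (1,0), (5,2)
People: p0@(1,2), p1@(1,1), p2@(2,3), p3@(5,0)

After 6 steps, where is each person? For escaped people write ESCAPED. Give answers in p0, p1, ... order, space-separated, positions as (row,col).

Step 1: p0:(1,2)->(1,1) | p1:(1,1)->(1,0)->EXIT | p2:(2,3)->(1,3) | p3:(5,0)->(5,1)
Step 2: p0:(1,1)->(1,0)->EXIT | p1:escaped | p2:(1,3)->(1,2) | p3:(5,1)->(5,2)->EXIT
Step 3: p0:escaped | p1:escaped | p2:(1,2)->(1,1) | p3:escaped
Step 4: p0:escaped | p1:escaped | p2:(1,1)->(1,0)->EXIT | p3:escaped

ESCAPED ESCAPED ESCAPED ESCAPED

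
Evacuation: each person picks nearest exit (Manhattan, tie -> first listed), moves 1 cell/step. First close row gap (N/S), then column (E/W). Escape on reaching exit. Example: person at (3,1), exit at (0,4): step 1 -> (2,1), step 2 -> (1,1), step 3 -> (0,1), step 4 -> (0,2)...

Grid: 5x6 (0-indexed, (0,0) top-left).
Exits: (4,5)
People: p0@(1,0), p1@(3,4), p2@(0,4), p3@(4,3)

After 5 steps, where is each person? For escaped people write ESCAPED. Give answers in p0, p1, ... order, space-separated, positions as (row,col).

Step 1: p0:(1,0)->(2,0) | p1:(3,4)->(4,4) | p2:(0,4)->(1,4) | p3:(4,3)->(4,4)
Step 2: p0:(2,0)->(3,0) | p1:(4,4)->(4,5)->EXIT | p2:(1,4)->(2,4) | p3:(4,4)->(4,5)->EXIT
Step 3: p0:(3,0)->(4,0) | p1:escaped | p2:(2,4)->(3,4) | p3:escaped
Step 4: p0:(4,0)->(4,1) | p1:escaped | p2:(3,4)->(4,4) | p3:escaped
Step 5: p0:(4,1)->(4,2) | p1:escaped | p2:(4,4)->(4,5)->EXIT | p3:escaped

(4,2) ESCAPED ESCAPED ESCAPED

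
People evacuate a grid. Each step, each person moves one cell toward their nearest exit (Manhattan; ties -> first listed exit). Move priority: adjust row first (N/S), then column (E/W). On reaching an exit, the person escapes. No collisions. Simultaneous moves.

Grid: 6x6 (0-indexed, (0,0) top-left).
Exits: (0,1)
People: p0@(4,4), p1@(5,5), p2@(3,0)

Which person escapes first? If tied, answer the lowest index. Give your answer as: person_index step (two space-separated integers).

Answer: 2 4

Derivation:
Step 1: p0:(4,4)->(3,4) | p1:(5,5)->(4,5) | p2:(3,0)->(2,0)
Step 2: p0:(3,4)->(2,4) | p1:(4,5)->(3,5) | p2:(2,0)->(1,0)
Step 3: p0:(2,4)->(1,4) | p1:(3,5)->(2,5) | p2:(1,0)->(0,0)
Step 4: p0:(1,4)->(0,4) | p1:(2,5)->(1,5) | p2:(0,0)->(0,1)->EXIT
Step 5: p0:(0,4)->(0,3) | p1:(1,5)->(0,5) | p2:escaped
Step 6: p0:(0,3)->(0,2) | p1:(0,5)->(0,4) | p2:escaped
Step 7: p0:(0,2)->(0,1)->EXIT | p1:(0,4)->(0,3) | p2:escaped
Step 8: p0:escaped | p1:(0,3)->(0,2) | p2:escaped
Step 9: p0:escaped | p1:(0,2)->(0,1)->EXIT | p2:escaped
Exit steps: [7, 9, 4]
First to escape: p2 at step 4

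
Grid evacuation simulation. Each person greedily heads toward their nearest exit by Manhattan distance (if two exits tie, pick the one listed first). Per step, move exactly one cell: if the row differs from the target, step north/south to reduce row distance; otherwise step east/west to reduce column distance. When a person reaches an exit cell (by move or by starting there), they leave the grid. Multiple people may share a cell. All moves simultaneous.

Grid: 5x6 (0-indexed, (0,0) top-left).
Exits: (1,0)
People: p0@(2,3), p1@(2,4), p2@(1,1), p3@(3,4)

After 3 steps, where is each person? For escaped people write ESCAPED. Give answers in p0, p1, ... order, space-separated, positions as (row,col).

Step 1: p0:(2,3)->(1,3) | p1:(2,4)->(1,4) | p2:(1,1)->(1,0)->EXIT | p3:(3,4)->(2,4)
Step 2: p0:(1,3)->(1,2) | p1:(1,4)->(1,3) | p2:escaped | p3:(2,4)->(1,4)
Step 3: p0:(1,2)->(1,1) | p1:(1,3)->(1,2) | p2:escaped | p3:(1,4)->(1,3)

(1,1) (1,2) ESCAPED (1,3)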